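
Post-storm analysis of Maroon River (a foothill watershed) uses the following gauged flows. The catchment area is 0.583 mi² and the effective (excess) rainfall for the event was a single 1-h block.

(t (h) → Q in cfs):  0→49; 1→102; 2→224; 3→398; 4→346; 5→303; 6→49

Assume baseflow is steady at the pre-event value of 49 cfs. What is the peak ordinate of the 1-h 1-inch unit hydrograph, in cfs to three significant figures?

U_p ≈ 116 cfs

Direct runoff: 0.0, 53.0, 175.0, 349.0, 297.0, 254.0, 0.0 cfs; ΣQ_DR = 1128 cfs, peak = 349.0 cfs.
Runoff depth d = ΣQ_DR·Δt / A = 1128 × 3600 / (0.583 mi²) = 2.998 in.
The 1-inch UH is the DRH scaled by (1 in)/d, so U_p = 349.0 × 1/2.998 = 116 cfs.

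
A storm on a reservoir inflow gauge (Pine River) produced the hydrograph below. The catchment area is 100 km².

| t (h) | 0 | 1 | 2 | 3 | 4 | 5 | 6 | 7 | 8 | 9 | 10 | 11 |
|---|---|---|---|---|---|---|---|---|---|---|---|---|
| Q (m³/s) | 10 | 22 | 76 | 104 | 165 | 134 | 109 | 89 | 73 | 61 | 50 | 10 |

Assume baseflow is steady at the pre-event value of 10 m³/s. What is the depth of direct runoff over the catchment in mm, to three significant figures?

Direct runoff: 0.0, 12.0, 66.0, 94.0, 155.0, 124.0, 99.0, 79.0, 63.0, 51.0, 40.0, 0.0 m³/s; ΣQ_DR = 783.0 m³/s.
V = ΣQ_DR · Δt = 783.0 × 3600 s = 2.819 × 10^6 m³.
Over A = 100 km², depth = V / A = 28.2 mm.

d ≈ 28.2 mm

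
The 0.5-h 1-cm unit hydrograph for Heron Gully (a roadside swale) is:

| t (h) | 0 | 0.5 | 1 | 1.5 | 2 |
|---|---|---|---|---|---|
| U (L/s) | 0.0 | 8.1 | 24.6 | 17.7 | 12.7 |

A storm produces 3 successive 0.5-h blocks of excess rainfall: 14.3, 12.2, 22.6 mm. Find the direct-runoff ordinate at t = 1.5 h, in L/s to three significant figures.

Q ≈ 73.6 L/s

By discrete convolution, Q_j = Σ (P_i / 10 mm) · U_{j−i}.
At t = 1.5 h (j=3): Q = (14.3/10)·17.7 + (12.2/10)·24.6 + (22.6/10)·8.1 = 73.6 L/s.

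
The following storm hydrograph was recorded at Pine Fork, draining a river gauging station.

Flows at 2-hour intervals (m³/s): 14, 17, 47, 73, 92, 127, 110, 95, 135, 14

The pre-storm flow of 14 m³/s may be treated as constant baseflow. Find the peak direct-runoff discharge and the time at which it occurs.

Subtracting baseflow gives direct-runoff ordinates: 0.0, 3.0, 33.0, 59.0, 78.0, 113.0, 96.0, 81.0, 121.0, 0.0 m³/s.
The maximum is 121.0 m³/s, occurring at the reading for t = 16 h.

Q_p = 121.0 m³/s at t = 16 h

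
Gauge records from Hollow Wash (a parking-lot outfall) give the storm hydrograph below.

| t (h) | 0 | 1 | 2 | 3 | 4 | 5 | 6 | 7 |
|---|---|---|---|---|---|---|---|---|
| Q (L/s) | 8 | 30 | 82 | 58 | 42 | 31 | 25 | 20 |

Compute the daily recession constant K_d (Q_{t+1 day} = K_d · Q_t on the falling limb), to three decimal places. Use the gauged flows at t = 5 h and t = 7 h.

K_d ≈ 0.005

Between t = 5 h and t = 7 h the flow falls from 31 to 20 L/s over 2×1 h = 2 h.
Per-interval ratio K = (20/31)^(1/2) = 0.8032; K_d = K^(24/1) = 0.005.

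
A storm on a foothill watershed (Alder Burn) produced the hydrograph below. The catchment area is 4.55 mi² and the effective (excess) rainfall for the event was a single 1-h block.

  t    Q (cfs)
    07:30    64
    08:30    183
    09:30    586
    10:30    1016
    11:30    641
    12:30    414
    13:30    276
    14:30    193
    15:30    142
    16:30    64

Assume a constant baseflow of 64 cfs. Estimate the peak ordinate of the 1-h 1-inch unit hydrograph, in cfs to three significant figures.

U_p ≈ 951 cfs

Direct runoff: 0.0, 119.0, 522.0, 952.0, 577.0, 350.0, 212.0, 129.0, 78.0, 0.0 cfs; ΣQ_DR = 2939 cfs, peak = 952.0 cfs.
Runoff depth d = ΣQ_DR·Δt / A = 2939 × 3600 / (4.55 mi²) = 1.001 in.
The 1-inch UH is the DRH scaled by (1 in)/d, so U_p = 952.0 × 1/1.001 = 951 cfs.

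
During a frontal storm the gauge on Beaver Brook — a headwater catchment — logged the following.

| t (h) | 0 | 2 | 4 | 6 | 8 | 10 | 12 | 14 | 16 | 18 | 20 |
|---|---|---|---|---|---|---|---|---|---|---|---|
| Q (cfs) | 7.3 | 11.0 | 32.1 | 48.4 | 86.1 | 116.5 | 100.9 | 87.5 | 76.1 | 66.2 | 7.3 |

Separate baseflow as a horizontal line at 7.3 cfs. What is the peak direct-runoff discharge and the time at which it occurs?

Subtracting baseflow gives direct-runoff ordinates: 0.0, 3.7, 24.8, 41.1, 78.8, 109.2, 93.6, 80.2, 68.8, 58.9, 0.0 cfs.
The maximum is 109.2 cfs, occurring at the reading for t = 10 h.

Q_p = 109.2 cfs at t = 10 h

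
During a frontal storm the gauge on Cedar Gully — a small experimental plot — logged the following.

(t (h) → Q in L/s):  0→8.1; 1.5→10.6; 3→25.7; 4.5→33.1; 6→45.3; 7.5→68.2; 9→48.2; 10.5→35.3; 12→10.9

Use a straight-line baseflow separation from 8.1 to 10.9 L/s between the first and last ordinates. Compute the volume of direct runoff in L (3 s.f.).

V ≈ 1.08 × 10^6 L

Direct-runoff ordinates (Q − Q_b): 0.00, 2.15, 16.90, 23.95, 35.80, 58.35, 38.00, 24.75, 0.00 L/s.
ΣQ_DR = 199.9 L/s.
With Δt = 1.5 h = 5400 s, V = ΣQ_DR · Δt = 199.9 × 5400 = 1.08 × 10^6 L.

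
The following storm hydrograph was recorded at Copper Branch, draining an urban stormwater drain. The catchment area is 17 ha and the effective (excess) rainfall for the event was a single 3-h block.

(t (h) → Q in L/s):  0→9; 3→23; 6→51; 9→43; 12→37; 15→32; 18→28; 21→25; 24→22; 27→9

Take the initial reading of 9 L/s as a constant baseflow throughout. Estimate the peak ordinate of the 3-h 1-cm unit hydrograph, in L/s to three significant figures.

U_p ≈ 35.0 L/s

Direct runoff: 0.0, 14.0, 42.0, 34.0, 28.0, 23.0, 19.0, 16.0, 13.0, 0.0 L/s; ΣQ_DR = 189.0 L/s, peak = 42.0 L/s.
Runoff depth d = ΣQ_DR·Δt / A = 189.0 × 10800 / (17 ha) = 12.01 mm.
The 1-cm UH is the DRH scaled by (10 mm)/d, so U_p = 42.0 × 10/12.01 = 35.0 L/s.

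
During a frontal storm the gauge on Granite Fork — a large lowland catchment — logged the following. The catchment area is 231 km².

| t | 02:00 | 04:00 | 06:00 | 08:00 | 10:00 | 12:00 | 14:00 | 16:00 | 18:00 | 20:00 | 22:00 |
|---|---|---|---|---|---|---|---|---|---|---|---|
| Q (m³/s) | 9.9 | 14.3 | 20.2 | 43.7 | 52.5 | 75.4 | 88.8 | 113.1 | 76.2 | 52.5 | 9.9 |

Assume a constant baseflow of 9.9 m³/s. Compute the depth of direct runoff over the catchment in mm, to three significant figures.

Direct runoff: 0.0, 4.4, 10.3, 33.8, 42.6, 65.5, 78.9, 103.2, 66.3, 42.6, 0.0 m³/s; ΣQ_DR = 447.6 m³/s.
V = ΣQ_DR · Δt = 447.6 × 7200 s = 3.223 × 10^6 m³.
Over A = 231 km², depth = V / A = 14.0 mm.

d ≈ 14.0 mm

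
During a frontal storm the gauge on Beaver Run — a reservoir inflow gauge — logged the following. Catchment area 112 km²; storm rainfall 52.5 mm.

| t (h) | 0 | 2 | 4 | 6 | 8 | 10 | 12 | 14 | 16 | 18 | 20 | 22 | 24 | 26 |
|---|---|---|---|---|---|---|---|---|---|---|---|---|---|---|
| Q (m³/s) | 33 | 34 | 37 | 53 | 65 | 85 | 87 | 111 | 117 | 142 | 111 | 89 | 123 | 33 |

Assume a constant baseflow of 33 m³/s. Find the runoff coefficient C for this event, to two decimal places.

C ≈ 0.81

ΣQ_DR = 658.0 m³/s; V = ΣQ_DR·Δt = 4.738 × 10^6 m³.
Runoff depth d = V / A = 42.30 mm.
C = d / P = 42.30 / 52.5 = 0.81.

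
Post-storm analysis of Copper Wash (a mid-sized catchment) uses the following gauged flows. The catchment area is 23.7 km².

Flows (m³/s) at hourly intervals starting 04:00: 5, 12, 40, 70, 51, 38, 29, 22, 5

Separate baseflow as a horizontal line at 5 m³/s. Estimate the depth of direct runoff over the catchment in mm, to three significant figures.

d ≈ 34.5 mm

Direct runoff: 0.0, 7.0, 35.0, 65.0, 46.0, 33.0, 24.0, 17.0, 0.0 m³/s; ΣQ_DR = 227.0 m³/s.
V = ΣQ_DR · Δt = 227.0 × 3600 s = 8.172 × 10^5 m³.
Over A = 23.7 km², depth = V / A = 34.5 mm.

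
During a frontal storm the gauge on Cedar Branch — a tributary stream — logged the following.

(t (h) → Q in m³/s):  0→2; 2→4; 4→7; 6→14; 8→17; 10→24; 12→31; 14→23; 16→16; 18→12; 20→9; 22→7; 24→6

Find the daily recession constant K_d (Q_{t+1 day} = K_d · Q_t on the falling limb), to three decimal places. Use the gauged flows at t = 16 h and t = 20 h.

Between t = 16 h and t = 20 h the flow falls from 16 to 9 m³/s over 2×2 h = 4 h.
Per-interval ratio K = (9/16)^(1/2) = 0.7500; K_d = K^(24/2) = 0.032.

K_d ≈ 0.032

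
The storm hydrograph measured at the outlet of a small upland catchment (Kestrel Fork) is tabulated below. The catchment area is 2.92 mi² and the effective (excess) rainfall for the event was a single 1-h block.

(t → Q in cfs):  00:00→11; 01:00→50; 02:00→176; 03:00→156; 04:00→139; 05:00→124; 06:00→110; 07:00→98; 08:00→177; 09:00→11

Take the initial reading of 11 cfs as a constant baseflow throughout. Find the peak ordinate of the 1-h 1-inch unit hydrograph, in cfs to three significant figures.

Direct runoff: 0.0, 39.0, 165.0, 145.0, 128.0, 113.0, 99.0, 87.0, 166.0, 0.0 cfs; ΣQ_DR = 942.0 cfs, peak = 166.0 cfs.
Runoff depth d = ΣQ_DR·Δt / A = 942.0 × 3600 / (2.92 mi²) = 0.4999 in.
The 1-inch UH is the DRH scaled by (1 in)/d, so U_p = 166.0 × 1/0.4999 = 332 cfs.

U_p ≈ 332 cfs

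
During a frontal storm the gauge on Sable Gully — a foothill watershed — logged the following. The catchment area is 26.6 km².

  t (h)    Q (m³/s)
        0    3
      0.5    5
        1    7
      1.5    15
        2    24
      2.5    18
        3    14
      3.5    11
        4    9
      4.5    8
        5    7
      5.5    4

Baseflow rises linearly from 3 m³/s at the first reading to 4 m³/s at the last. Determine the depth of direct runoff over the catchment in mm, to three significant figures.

Direct runoff: 0.00, 1.91, 3.82, 11.73, 20.64, 14.55, 10.45, 7.36, 5.27, 4.18, 3.09, 0.00 m³/s; ΣQ_DR = 83.00 m³/s.
V = ΣQ_DR · Δt = 83.00 × 1800 s = 1.494 × 10^5 m³.
Over A = 26.6 km², depth = V / A = 5.62 mm.

d ≈ 5.62 mm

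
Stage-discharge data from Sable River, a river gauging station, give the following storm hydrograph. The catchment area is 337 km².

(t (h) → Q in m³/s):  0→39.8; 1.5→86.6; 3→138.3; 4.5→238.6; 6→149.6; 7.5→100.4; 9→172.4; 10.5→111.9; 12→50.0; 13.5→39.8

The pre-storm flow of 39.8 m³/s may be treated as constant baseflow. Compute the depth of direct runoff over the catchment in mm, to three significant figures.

d ≈ 11.7 mm

Direct runoff: 0.0, 46.8, 98.5, 198.8, 109.8, 60.6, 132.6, 72.1, 10.2, 0.0 m³/s; ΣQ_DR = 729.4 m³/s.
V = ΣQ_DR · Δt = 729.4 × 5400 s = 3.939 × 10^6 m³.
Over A = 337 km², depth = V / A = 11.7 mm.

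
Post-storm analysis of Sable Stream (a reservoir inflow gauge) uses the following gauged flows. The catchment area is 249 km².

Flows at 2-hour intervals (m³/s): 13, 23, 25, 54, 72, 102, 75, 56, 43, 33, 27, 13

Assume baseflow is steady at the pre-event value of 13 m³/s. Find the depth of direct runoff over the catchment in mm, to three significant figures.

Direct runoff: 0.0, 10.0, 12.0, 41.0, 59.0, 89.0, 62.0, 43.0, 30.0, 20.0, 14.0, 0.0 m³/s; ΣQ_DR = 380.0 m³/s.
V = ΣQ_DR · Δt = 380.0 × 7200 s = 2.736 × 10^6 m³.
Over A = 249 km², depth = V / A = 11.0 mm.

d ≈ 11.0 mm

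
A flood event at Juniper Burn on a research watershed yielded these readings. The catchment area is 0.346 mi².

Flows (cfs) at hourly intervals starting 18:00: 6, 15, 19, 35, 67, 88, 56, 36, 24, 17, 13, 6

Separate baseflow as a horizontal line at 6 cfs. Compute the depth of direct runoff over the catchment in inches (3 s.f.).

Direct runoff: 0.0, 9.0, 13.0, 29.0, 61.0, 82.0, 50.0, 30.0, 18.0, 11.0, 7.0, 0.0 cfs; ΣQ_DR = 310.0 cfs.
V = ΣQ_DR · Δt = 310.0 × 3600 s = 1.116 × 10^6 ft³.
Over A = 0.346 mi², depth = V / A = 1.39 in.

d ≈ 1.39 in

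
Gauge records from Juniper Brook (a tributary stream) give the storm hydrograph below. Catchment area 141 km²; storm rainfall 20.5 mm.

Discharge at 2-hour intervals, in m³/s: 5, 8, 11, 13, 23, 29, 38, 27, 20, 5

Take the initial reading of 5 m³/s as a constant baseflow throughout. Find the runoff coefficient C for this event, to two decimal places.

ΣQ_DR = 129.0 m³/s; V = ΣQ_DR·Δt = 9.288 × 10^5 m³.
Runoff depth d = V / A = 6.587 mm.
C = d / P = 6.587 / 20.5 = 0.32.

C ≈ 0.32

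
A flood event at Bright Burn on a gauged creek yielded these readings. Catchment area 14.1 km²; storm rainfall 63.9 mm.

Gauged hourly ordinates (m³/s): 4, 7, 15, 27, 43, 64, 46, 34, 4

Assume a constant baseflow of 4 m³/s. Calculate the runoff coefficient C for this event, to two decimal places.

ΣQ_DR = 208.0 m³/s; V = ΣQ_DR·Δt = 7.488 × 10^5 m³.
Runoff depth d = V / A = 53.11 mm.
C = d / P = 53.11 / 63.9 = 0.83.

C ≈ 0.83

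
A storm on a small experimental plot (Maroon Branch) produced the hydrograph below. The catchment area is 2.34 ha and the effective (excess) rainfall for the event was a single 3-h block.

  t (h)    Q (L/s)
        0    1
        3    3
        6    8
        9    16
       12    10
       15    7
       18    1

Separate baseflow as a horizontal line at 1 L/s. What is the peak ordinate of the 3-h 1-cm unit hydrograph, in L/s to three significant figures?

Direct runoff: 0.0, 2.0, 7.0, 15.0, 9.0, 6.0, 0.0 L/s; ΣQ_DR = 39.00 L/s, peak = 15.0 L/s.
Runoff depth d = ΣQ_DR·Δt / A = 39.00 × 10800 / (2.34 ha) = 18.00 mm.
The 1-cm UH is the DRH scaled by (10 mm)/d, so U_p = 15.0 × 10/18.00 = 8.33 L/s.

U_p ≈ 8.33 L/s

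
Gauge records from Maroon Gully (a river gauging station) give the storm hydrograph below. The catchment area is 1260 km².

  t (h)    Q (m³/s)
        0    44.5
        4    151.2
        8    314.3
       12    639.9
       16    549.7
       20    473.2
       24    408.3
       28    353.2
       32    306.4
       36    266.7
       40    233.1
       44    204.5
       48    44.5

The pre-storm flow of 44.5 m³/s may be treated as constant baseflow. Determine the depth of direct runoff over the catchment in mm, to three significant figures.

d ≈ 39.0 mm

Direct runoff: 0.0, 106.7, 269.8, 595.4, 505.2, 428.7, 363.8, 308.7, 261.9, 222.2, 188.6, 160.0, 0.0 m³/s; ΣQ_DR = 3411 m³/s.
V = ΣQ_DR · Δt = 3411 × 14400 s = 4.912 × 10^7 m³.
Over A = 1260 km², depth = V / A = 39.0 mm.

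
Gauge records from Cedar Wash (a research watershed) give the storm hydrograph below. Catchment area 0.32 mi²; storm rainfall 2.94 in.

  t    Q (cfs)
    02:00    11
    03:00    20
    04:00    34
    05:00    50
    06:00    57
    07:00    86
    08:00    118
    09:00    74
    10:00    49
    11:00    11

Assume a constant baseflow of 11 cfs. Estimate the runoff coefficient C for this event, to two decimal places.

ΣQ_DR = 400.0 cfs; V = ΣQ_DR·Δt = 1.440 × 10^6 ft³.
Runoff depth d = V / A = 1.937 in.
C = d / P = 1.937 / 2.94 = 0.66.

C ≈ 0.66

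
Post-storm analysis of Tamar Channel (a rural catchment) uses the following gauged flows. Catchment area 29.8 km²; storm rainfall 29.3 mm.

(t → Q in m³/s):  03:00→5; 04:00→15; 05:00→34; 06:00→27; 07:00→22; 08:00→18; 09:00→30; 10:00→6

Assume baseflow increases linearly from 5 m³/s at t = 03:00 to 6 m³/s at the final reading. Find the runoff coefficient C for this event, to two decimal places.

C ≈ 0.47

ΣQ_DR = 113.0 m³/s; V = ΣQ_DR·Δt = 4.068 × 10^5 m³.
Runoff depth d = V / A = 13.65 mm.
C = d / P = 13.65 / 29.3 = 0.47.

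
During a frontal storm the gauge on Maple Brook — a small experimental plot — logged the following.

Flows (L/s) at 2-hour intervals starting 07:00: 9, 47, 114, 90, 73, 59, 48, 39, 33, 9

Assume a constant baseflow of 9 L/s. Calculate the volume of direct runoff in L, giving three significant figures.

V ≈ 3.10 × 10^6 L

Direct-runoff ordinates (Q − Q_b): 0.0, 38.0, 105.0, 81.0, 64.0, 50.0, 39.0, 30.0, 24.0, 0.0 L/s.
ΣQ_DR = 431.0 L/s.
With Δt = 2 h = 7200 s, V = ΣQ_DR · Δt = 431.0 × 7200 = 3.10 × 10^6 L.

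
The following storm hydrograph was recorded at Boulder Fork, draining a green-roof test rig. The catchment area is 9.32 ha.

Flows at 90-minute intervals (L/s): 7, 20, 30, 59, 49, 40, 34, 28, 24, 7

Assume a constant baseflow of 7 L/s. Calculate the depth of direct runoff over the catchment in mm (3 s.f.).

d ≈ 13.2 mm

Direct runoff: 0.0, 13.0, 23.0, 52.0, 42.0, 33.0, 27.0, 21.0, 17.0, 0.0 L/s; ΣQ_DR = 228.0 L/s.
V = ΣQ_DR · Δt = 228.0 × 5400 s = 1.231 × 10^6 L.
Over A = 9.32 ha, depth = V / A = 13.2 mm.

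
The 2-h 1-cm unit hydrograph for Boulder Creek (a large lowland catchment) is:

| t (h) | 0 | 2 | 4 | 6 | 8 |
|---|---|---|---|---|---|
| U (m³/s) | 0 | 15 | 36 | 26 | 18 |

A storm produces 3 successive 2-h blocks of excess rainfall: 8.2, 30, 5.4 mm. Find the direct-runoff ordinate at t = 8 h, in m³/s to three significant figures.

By discrete convolution, Q_j = Σ (P_i / 10 mm) · U_{j−i}.
At t = 8 h (j=4): Q = (8.2/10)·18 + (30/10)·26 + (5.4/10)·36 = 112 m³/s.

Q ≈ 112 m³/s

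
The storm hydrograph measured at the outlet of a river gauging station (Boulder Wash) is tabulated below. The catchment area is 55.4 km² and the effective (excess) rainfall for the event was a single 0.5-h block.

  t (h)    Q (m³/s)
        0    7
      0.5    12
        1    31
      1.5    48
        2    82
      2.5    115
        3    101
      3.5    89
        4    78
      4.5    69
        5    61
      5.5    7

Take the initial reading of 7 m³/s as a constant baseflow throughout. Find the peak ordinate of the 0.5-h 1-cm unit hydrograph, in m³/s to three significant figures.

Direct runoff: 0.0, 5.0, 24.0, 41.0, 75.0, 108.0, 94.0, 82.0, 71.0, 62.0, 54.0, 0.0 m³/s; ΣQ_DR = 616.0 m³/s, peak = 108.0 m³/s.
Runoff depth d = ΣQ_DR·Δt / A = 616.0 × 1800 / (55.4 km²) = 20.01 mm.
The 1-cm UH is the DRH scaled by (10 mm)/d, so U_p = 108.0 × 10/20.01 = 54.0 m³/s.

U_p ≈ 54.0 m³/s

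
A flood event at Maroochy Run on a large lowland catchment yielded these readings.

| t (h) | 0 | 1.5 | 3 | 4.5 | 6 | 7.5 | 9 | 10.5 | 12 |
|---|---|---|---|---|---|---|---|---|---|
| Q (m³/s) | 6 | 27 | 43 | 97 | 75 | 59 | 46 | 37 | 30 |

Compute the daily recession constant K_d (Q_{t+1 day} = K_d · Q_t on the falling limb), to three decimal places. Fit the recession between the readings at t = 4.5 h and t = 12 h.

Between t = 4.5 h and t = 12 h the flow falls from 97 to 30 m³/s over 5×1.5 h = 7.5 h.
Per-interval ratio K = (30/97)^(1/5) = 0.7908; K_d = K^(24/1.5) = 0.023.

K_d ≈ 0.023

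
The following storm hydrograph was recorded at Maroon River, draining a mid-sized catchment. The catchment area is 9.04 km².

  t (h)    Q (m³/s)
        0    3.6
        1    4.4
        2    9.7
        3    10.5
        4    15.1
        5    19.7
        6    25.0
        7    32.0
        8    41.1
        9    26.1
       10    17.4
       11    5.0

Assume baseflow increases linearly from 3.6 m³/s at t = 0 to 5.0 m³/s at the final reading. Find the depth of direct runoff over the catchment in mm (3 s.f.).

d ≈ 62.9 mm

Direct runoff: 0.00, 0.67, 5.85, 6.52, 10.99, 15.46, 20.64, 27.51, 36.48, 21.35, 12.53, 0.00 m³/s; ΣQ_DR = 158.0 m³/s.
V = ΣQ_DR · Δt = 158.0 × 3600 s = 5.688 × 10^5 m³.
Over A = 9.04 km², depth = V / A = 62.9 mm.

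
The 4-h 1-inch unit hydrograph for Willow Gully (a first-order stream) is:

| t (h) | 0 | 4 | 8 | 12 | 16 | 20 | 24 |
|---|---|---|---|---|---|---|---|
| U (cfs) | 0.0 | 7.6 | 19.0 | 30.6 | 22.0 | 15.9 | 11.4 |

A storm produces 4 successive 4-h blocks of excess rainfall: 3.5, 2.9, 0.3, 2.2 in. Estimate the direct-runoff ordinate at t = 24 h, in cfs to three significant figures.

By discrete convolution, Q_j = Σ (P_i / 1 in) · U_{j−i}.
At t = 24 h (j=6): Q = (3.5/1)·11.4 + (2.9/1)·15.9 + (0.3/1)·22.0 + (2.2/1)·30.6 = 160 cfs.

Q ≈ 160 cfs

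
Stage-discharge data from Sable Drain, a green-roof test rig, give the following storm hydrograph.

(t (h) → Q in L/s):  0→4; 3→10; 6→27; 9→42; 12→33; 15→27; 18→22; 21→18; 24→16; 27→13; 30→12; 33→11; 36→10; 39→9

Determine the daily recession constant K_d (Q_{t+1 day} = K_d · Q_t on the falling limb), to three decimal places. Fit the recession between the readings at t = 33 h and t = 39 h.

Between t = 33 h and t = 39 h the flow falls from 11 to 9 L/s over 2×3 h = 6 h.
Per-interval ratio K = (9/11)^(1/2) = 0.9045; K_d = K^(24/3) = 0.448.

K_d ≈ 0.448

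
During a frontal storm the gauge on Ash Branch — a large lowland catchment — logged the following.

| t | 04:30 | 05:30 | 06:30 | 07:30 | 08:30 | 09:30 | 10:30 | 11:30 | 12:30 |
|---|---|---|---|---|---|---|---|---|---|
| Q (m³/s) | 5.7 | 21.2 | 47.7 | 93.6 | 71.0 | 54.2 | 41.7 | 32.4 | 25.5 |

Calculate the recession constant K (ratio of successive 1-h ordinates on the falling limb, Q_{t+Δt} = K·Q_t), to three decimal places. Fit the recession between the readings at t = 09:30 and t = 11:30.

K ≈ 0.773

Using the recession-limb readings at t = 09:30 and t = 11:30: Q falls from 54.2 to 32.4 m³/s over 2 intervals.
K = (Q₂/Q₁)^(1/2) = (32.4/54.2)^(1/2) = 0.773.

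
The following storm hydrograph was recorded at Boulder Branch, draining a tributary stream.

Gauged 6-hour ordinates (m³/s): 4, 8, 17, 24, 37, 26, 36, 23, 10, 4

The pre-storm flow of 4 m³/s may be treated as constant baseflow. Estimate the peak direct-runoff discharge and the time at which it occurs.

Subtracting baseflow gives direct-runoff ordinates: 0.0, 4.0, 13.0, 20.0, 33.0, 22.0, 32.0, 19.0, 6.0, 0.0 m³/s.
The maximum is 33.0 m³/s, occurring at the reading for t = 24 h.

Q_p = 33.0 m³/s at t = 24 h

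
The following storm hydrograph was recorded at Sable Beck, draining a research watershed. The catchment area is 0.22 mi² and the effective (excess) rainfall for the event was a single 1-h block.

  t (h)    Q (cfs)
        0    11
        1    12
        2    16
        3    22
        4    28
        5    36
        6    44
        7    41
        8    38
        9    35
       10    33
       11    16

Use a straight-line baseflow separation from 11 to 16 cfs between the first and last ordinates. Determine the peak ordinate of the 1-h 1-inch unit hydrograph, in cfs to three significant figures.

Direct runoff: 0.00, 0.55, 4.09, 9.64, 15.18, 22.73, 30.27, 26.82, 23.36, 19.91, 17.45, 0.00 cfs; ΣQ_DR = 170.0 cfs, peak = 30.27 cfs.
Runoff depth d = ΣQ_DR·Δt / A = 170.0 × 3600 / (0.22 mi²) = 1.197 in.
The 1-inch UH is the DRH scaled by (1 in)/d, so U_p = 30.27 × 1/1.197 = 25.3 cfs.

U_p ≈ 25.3 cfs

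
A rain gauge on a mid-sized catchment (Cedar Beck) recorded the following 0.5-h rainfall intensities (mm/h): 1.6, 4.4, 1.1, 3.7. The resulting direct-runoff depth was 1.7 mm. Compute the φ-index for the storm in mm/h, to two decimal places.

φ ≈ 2.35 mm/h

Only the 2 blocks with intensity above φ contribute runoff: 4.4, 3.7 mm/h.
Σ(I−φ)·Δt = d  ⇒  (4.4+3.7 − 2φ)·0.5 = 1.7
φ = (8.100 − 1.7/0.5) / 2 = 2.35 mm/h.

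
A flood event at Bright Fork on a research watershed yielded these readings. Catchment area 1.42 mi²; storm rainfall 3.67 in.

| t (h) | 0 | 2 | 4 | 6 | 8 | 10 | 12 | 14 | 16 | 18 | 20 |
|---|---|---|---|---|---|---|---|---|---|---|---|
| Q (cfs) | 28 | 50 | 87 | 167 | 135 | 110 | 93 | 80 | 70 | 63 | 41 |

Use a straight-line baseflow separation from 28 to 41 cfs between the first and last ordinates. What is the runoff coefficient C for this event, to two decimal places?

C ≈ 0.32

ΣQ_DR = 544.5 cfs; V = ΣQ_DR·Δt = 3.920 × 10^6 ft³.
Runoff depth d = V / A = 1.188 in.
C = d / P = 1.188 / 3.67 = 0.32.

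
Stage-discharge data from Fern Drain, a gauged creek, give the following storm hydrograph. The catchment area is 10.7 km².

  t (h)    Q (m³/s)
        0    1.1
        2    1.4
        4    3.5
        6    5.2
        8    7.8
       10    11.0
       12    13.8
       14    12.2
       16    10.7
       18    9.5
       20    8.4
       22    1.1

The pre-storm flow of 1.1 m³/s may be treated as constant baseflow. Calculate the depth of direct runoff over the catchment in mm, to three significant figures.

Direct runoff: 0.0, 0.3, 2.4, 4.1, 6.7, 9.9, 12.7, 11.1, 9.6, 8.4, 7.3, 0.0 m³/s; ΣQ_DR = 72.50 m³/s.
V = ΣQ_DR · Δt = 72.50 × 7200 s = 5.220 × 10^5 m³.
Over A = 10.7 km², depth = V / A = 48.8 mm.

d ≈ 48.8 mm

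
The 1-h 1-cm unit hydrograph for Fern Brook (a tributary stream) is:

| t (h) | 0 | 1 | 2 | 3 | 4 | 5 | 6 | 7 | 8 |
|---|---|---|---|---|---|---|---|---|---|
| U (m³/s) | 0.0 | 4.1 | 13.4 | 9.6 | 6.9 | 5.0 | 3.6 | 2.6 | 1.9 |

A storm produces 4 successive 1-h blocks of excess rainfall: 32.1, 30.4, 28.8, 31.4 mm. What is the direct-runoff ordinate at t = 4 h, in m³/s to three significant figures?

Q ≈ 103 m³/s

By discrete convolution, Q_j = Σ (P_i / 10 mm) · U_{j−i}.
At t = 4 h (j=4): Q = (32.1/10)·6.9 + (30.4/10)·9.6 + (28.8/10)·13.4 + (31.4/10)·4.1 = 103 m³/s.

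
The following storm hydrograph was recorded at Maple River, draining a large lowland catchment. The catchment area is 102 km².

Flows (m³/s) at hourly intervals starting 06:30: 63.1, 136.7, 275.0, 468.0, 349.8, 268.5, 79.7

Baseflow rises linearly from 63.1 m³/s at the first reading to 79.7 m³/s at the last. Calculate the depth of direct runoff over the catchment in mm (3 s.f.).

Direct runoff: 0.00, 70.83, 206.37, 396.60, 275.63, 191.57, 0.00 m³/s; ΣQ_DR = 1141 m³/s.
V = ΣQ_DR · Δt = 1141 × 3600 s = 4.108 × 10^6 m³.
Over A = 102 km², depth = V / A = 40.3 mm.

d ≈ 40.3 mm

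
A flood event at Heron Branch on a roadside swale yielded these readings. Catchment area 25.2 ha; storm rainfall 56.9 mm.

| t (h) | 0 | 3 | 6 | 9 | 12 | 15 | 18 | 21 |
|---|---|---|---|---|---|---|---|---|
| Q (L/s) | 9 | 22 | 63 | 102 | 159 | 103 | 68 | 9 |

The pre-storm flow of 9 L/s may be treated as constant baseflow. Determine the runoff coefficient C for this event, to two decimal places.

C ≈ 0.35

ΣQ_DR = 463.0 L/s; V = ΣQ_DR·Δt = 5.000 × 10^6 L.
Runoff depth d = V / A = 19.84 mm.
C = d / P = 19.84 / 56.9 = 0.35.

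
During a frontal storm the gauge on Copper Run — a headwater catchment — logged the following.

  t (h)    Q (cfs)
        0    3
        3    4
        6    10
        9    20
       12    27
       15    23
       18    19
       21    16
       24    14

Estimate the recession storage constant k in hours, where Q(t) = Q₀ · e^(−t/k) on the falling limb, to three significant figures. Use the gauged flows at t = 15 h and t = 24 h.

k ≈ 18.1 h

On the falling limb, Q drops from 23 to 14 cfs between t = 15 h and t = 24 h (Δt = 9 h).
k = −Δt / ln(Q₂/Q₁) = −9 / ln(14/23) = 18.1 h.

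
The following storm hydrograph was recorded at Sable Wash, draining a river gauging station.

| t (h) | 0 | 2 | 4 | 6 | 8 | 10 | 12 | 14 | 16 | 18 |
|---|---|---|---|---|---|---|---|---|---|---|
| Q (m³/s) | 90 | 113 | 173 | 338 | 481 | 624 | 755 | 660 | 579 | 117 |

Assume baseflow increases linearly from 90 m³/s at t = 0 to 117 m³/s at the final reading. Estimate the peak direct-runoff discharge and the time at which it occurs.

Subtracting baseflow gives direct-runoff ordinates: 0.00, 20.00, 77.00, 239.00, 379.00, 519.00, 647.00, 549.00, 465.00, 0.00 m³/s.
The maximum is 647.00 m³/s, occurring at the reading for t = 12 h.

Q_p = 647.00 m³/s at t = 12 h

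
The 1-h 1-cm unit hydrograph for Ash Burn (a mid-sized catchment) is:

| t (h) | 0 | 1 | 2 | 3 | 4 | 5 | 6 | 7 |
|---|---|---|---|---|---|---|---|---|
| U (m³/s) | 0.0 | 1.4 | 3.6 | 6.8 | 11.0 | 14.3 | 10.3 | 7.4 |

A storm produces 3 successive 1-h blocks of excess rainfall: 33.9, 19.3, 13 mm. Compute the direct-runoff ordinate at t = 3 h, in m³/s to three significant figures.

Q ≈ 31.8 m³/s

By discrete convolution, Q_j = Σ (P_i / 10 mm) · U_{j−i}.
At t = 3 h (j=3): Q = (33.9/10)·6.8 + (19.3/10)·3.6 + (13/10)·1.4 = 31.8 m³/s.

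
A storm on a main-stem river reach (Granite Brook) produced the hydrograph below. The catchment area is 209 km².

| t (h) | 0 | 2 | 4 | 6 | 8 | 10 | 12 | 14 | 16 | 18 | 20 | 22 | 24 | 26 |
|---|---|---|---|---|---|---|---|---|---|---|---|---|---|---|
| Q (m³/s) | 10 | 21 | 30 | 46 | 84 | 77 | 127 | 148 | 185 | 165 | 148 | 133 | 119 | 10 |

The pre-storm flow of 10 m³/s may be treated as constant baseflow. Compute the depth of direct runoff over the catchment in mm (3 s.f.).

Direct runoff: 0.0, 11.0, 20.0, 36.0, 74.0, 67.0, 117.0, 138.0, 175.0, 155.0, 138.0, 123.0, 109.0, 0.0 m³/s; ΣQ_DR = 1163 m³/s.
V = ΣQ_DR · Δt = 1163 × 7200 s = 8.374 × 10^6 m³.
Over A = 209 km², depth = V / A = 40.1 mm.

d ≈ 40.1 mm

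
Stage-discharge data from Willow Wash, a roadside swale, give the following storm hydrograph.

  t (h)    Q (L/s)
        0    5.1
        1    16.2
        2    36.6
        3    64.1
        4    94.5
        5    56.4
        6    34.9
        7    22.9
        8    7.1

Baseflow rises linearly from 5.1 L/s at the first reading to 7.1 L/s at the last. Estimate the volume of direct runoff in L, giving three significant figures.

V ≈ 1.02 × 10^6 L

Direct-runoff ordinates (Q − Q_b): 0.00, 10.85, 31.00, 58.25, 88.40, 50.05, 28.30, 16.05, 0.00 L/s.
ΣQ_DR = 282.9 L/s.
With Δt = 1 h = 3600 s, V = ΣQ_DR · Δt = 282.9 × 3600 = 1.02 × 10^6 L.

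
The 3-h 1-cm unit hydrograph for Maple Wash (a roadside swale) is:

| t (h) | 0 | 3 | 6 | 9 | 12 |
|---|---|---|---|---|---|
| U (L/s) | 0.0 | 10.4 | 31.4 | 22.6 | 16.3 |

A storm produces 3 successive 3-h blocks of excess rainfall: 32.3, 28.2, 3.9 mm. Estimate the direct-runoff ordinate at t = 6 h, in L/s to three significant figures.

Q ≈ 131 L/s

By discrete convolution, Q_j = Σ (P_i / 10 mm) · U_{j−i}.
At t = 6 h (j=2): Q = (32.3/10)·31.4 + (28.2/10)·10.4 + (3.9/10)·0.0 = 131 L/s.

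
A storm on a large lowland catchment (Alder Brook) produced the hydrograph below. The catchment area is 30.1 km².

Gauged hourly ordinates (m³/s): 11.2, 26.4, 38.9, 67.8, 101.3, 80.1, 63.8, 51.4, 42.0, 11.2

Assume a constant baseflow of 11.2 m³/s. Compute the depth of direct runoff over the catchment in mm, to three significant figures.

d ≈ 45.7 mm

Direct runoff: 0.0, 15.2, 27.7, 56.6, 90.1, 68.9, 52.6, 40.2, 30.8, 0.0 m³/s; ΣQ_DR = 382.1 m³/s.
V = ΣQ_DR · Δt = 382.1 × 3600 s = 1.376 × 10^6 m³.
Over A = 30.1 km², depth = V / A = 45.7 mm.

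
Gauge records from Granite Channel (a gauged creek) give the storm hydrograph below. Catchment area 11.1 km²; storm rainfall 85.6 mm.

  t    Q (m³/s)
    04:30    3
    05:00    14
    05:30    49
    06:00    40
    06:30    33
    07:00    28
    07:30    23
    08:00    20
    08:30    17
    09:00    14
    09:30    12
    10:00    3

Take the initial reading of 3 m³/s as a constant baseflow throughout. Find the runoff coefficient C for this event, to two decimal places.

C ≈ 0.42

ΣQ_DR = 220.0 m³/s; V = ΣQ_DR·Δt = 3.960 × 10^5 m³.
Runoff depth d = V / A = 35.68 mm.
C = d / P = 35.68 / 85.6 = 0.42.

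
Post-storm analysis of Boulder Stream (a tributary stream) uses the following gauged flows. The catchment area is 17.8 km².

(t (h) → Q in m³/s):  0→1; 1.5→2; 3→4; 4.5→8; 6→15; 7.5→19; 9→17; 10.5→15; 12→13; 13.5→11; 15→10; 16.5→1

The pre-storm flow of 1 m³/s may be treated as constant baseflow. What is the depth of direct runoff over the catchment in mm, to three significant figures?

d ≈ 31.6 mm

Direct runoff: 0.0, 1.0, 3.0, 7.0, 14.0, 18.0, 16.0, 14.0, 12.0, 10.0, 9.0, 0.0 m³/s; ΣQ_DR = 104.0 m³/s.
V = ΣQ_DR · Δt = 104.0 × 5400 s = 5.616 × 10^5 m³.
Over A = 17.8 km², depth = V / A = 31.6 mm.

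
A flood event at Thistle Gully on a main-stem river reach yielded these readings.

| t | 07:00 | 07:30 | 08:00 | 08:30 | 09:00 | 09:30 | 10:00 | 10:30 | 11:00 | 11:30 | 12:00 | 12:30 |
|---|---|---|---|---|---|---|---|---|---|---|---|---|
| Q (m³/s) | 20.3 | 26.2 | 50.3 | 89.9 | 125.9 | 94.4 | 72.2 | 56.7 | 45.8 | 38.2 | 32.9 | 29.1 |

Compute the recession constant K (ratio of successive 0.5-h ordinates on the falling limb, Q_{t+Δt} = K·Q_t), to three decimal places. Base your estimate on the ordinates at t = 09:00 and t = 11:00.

Using the recession-limb readings at t = 09:00 and t = 11:00: Q falls from 125.9 to 45.8 m³/s over 4 intervals.
K = (Q₂/Q₁)^(1/4) = (45.8/125.9)^(1/4) = 0.777.

K ≈ 0.777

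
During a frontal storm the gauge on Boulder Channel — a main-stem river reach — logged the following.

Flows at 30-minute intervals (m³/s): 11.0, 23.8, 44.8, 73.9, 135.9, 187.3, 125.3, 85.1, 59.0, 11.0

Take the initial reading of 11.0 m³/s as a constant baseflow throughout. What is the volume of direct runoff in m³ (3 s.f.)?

Direct-runoff ordinates (Q − Q_b): 0.0, 12.8, 33.8, 62.9, 124.9, 176.3, 114.3, 74.1, 48.0, 0.0 m³/s.
ΣQ_DR = 647.1 m³/s.
With Δt = 0.5 h = 1800 s, V = ΣQ_DR · Δt = 647.1 × 1800 = 1.16 × 10^6 m³.

V ≈ 1.16 × 10^6 m³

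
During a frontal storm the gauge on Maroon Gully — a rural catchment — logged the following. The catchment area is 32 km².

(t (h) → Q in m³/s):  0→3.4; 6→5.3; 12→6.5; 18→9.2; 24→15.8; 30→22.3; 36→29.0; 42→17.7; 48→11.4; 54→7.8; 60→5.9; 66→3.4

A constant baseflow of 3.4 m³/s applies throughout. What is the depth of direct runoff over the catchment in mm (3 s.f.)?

d ≈ 65.4 mm

Direct runoff: 0.0, 1.9, 3.1, 5.8, 12.4, 18.9, 25.6, 14.3, 8.0, 4.4, 2.5, 0.0 m³/s; ΣQ_DR = 96.90 m³/s.
V = ΣQ_DR · Δt = 96.90 × 21600 s = 2.093 × 10^6 m³.
Over A = 32 km², depth = V / A = 65.4 mm.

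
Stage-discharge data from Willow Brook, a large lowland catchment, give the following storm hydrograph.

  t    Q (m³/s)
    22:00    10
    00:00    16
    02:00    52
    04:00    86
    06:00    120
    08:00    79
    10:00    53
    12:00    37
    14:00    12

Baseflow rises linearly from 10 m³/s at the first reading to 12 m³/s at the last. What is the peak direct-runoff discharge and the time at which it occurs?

Subtracting baseflow gives direct-runoff ordinates: 0.00, 5.75, 41.50, 75.25, 109.00, 67.75, 41.50, 25.25, 0.00 m³/s.
The maximum is 109.00 m³/s, occurring at the reading for t = 06:00.

Q_p = 109.00 m³/s at t = 06:00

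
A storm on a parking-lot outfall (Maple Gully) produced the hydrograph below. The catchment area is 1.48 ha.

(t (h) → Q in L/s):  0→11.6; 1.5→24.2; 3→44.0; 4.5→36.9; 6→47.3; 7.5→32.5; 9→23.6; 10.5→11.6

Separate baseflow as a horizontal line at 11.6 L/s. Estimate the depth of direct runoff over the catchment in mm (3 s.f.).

Direct runoff: 0.0, 12.6, 32.4, 25.3, 35.7, 20.9, 12.0, 0.0 L/s; ΣQ_DR = 138.9 L/s.
V = ΣQ_DR · Δt = 138.9 × 5400 s = 7.501 × 10^5 L.
Over A = 1.48 ha, depth = V / A = 50.7 mm.

d ≈ 50.7 mm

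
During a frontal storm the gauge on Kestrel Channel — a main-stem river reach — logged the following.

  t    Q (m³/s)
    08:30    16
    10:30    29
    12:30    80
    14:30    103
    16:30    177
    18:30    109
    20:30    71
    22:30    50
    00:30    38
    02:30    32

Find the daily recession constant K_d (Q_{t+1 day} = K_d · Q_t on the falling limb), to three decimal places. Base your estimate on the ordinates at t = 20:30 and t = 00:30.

K_d ≈ 0.024

Between t = 20:30 and t = 00:30 the flow falls from 71 to 38 m³/s over 2×2 h = 4 h.
Per-interval ratio K = (38/71)^(1/2) = 0.7316; K_d = K^(24/2) = 0.024.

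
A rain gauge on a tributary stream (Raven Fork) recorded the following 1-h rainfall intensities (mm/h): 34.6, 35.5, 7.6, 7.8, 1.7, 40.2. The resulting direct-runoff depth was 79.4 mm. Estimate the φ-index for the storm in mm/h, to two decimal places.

Only the 3 blocks with intensity above φ contribute runoff: 34.6, 35.5, 40.2 mm/h.
Σ(I−φ)·Δt = d  ⇒  (34.6+35.5+40.2 − 3φ)·1 = 79.4
φ = (110.3 − 79.4/1) / 3 = 10.30 mm/h.

φ ≈ 10.30 mm/h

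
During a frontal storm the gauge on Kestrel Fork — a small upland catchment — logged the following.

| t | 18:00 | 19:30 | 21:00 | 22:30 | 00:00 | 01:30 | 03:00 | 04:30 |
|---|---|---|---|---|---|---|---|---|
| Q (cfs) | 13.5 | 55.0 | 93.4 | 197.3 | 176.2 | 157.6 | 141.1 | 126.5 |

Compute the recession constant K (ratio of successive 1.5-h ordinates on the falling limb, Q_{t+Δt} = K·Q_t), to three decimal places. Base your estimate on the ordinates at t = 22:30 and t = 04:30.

K ≈ 0.895

Using the recession-limb readings at t = 22:30 and t = 04:30: Q falls from 197.3 to 126.5 cfs over 4 intervals.
K = (Q₂/Q₁)^(1/4) = (126.5/197.3)^(1/4) = 0.895.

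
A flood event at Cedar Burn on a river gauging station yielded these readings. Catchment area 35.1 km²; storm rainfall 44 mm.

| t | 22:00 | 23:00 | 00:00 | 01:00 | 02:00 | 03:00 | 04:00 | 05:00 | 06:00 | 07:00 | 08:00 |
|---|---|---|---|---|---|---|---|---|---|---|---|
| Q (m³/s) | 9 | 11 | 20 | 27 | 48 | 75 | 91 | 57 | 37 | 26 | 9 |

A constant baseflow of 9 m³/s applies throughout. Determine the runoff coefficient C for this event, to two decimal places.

C ≈ 0.72

ΣQ_DR = 311.0 m³/s; V = ΣQ_DR·Δt = 1.120 × 10^6 m³.
Runoff depth d = V / A = 31.90 mm.
C = d / P = 31.90 / 44 = 0.72.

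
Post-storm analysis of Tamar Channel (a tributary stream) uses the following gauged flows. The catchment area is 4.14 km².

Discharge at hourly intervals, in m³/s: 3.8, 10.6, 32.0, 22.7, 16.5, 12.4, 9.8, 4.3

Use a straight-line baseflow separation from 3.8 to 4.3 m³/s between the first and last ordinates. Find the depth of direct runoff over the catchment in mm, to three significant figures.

Direct runoff: 0.00, 6.73, 28.06, 18.69, 12.41, 8.24, 5.57, 0.00 m³/s; ΣQ_DR = 79.70 m³/s.
V = ΣQ_DR · Δt = 79.70 × 3600 s = 2.869 × 10^5 m³.
Over A = 4.14 km², depth = V / A = 69.3 mm.

d ≈ 69.3 mm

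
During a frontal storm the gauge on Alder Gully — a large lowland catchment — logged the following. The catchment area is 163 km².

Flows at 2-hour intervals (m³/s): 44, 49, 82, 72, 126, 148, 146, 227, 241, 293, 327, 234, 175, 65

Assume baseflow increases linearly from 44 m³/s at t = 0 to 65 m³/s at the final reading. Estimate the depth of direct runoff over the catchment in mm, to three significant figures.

Direct runoff: 0.00, 3.38, 34.77, 23.15, 75.54, 95.92, 92.31, 171.69, 184.08, 234.46, 266.85, 172.23, 111.62, 0.00 m³/s; ΣQ_DR = 1466 m³/s.
V = ΣQ_DR · Δt = 1466 × 7200 s = 1.056 × 10^7 m³.
Over A = 163 km², depth = V / A = 64.8 mm.

d ≈ 64.8 mm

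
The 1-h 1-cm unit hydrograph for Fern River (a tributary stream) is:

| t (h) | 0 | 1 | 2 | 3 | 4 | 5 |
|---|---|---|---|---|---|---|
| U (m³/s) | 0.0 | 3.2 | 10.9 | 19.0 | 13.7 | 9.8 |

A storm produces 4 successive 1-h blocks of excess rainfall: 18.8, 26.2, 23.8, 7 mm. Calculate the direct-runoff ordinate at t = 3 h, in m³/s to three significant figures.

By discrete convolution, Q_j = Σ (P_i / 10 mm) · U_{j−i}.
At t = 3 h (j=3): Q = (18.8/10)·19.0 + (26.2/10)·10.9 + (23.8/10)·3.2 + (7/10)·0.0 = 71.9 m³/s.

Q ≈ 71.9 m³/s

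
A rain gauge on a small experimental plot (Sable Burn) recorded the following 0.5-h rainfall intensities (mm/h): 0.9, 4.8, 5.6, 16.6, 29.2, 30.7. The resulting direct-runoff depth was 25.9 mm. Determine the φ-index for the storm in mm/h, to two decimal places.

Only the 3 blocks with intensity above φ contribute runoff: 16.6, 29.2, 30.7 mm/h.
Σ(I−φ)·Δt = d  ⇒  (16.6+29.2+30.7 − 3φ)·0.5 = 25.9
φ = (76.50 − 25.9/0.5) / 3 = 8.23 mm/h.

φ ≈ 8.23 mm/h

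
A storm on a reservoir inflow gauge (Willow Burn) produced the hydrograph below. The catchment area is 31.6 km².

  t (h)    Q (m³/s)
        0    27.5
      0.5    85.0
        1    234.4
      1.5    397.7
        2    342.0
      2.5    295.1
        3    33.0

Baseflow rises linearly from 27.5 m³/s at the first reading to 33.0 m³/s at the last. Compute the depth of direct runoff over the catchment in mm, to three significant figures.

Direct runoff: 0.00, 56.58, 205.07, 367.45, 310.83, 263.02, 0.00 m³/s; ΣQ_DR = 1203 m³/s.
V = ΣQ_DR · Δt = 1203 × 1800 s = 2.165 × 10^6 m³.
Over A = 31.6 km², depth = V / A = 68.5 mm.

d ≈ 68.5 mm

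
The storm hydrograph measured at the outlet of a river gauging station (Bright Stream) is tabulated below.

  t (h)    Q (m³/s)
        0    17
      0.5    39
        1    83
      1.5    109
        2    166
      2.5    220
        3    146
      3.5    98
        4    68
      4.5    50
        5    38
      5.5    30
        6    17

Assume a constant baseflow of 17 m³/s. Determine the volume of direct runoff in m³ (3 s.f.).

V ≈ 1.55 × 10^6 m³

Direct-runoff ordinates (Q − Q_b): 0.0, 22.0, 66.0, 92.0, 149.0, 203.0, 129.0, 81.0, 51.0, 33.0, 21.0, 13.0, 0.0 m³/s.
ΣQ_DR = 860.0 m³/s.
With Δt = 0.5 h = 1800 s, V = ΣQ_DR · Δt = 860.0 × 1800 = 1.55 × 10^6 m³.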